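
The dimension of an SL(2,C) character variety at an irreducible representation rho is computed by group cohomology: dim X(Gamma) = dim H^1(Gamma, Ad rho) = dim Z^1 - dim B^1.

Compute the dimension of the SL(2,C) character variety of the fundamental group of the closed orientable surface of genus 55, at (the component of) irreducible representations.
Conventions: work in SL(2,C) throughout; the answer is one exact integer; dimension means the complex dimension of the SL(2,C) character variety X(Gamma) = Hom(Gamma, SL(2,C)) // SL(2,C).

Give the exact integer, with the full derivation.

324

pi_1 of the closed genus-55 surface has 110 generators bound by the single product-of-commutators relator.
Before the relator condition, cocycle space has dim 3*110 = 330.
H^2 = coker(d_2) is dual to H^0 = 0 at irreducible rho (Poincare duality), so d_2 is onto: dim Z^1 = 327.
Coboundaries contribute dim B^1 = 3 (injective at irreducible rho).
dim H^1 = 327 - 3 = 324 = dim X.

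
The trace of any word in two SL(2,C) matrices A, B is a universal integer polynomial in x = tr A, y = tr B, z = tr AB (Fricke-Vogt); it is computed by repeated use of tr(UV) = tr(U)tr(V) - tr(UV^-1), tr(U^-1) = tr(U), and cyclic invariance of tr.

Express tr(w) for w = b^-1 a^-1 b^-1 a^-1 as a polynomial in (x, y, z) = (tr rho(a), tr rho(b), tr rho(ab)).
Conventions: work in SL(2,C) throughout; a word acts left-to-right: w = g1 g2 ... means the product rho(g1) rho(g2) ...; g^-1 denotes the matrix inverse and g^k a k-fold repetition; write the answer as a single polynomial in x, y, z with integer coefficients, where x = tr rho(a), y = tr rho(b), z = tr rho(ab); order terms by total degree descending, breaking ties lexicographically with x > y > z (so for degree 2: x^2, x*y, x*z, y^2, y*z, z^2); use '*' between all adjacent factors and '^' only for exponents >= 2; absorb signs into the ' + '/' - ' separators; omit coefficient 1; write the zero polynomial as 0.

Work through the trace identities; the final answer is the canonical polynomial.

so tr(a^-1) = tr(a) = x
tr(a^-2) = tr(a^-1) tr(a) - tr(1) = x^2 - 2
tr(b a^-1) = tr(b) tr(a) - tr(b a) = x*y - z
reduce: tr(a^-2 b) = tr(b a^-1) tr(a) - tr(b) = x^2*y - x*z - y
reduce: tr(a^-1 b^-1 a^-1) = tr(a^-2) tr(b) - tr(a^-2 b) = x*z - y
reduce: tr(b a b) = tr(b) tr(a b) - tr(a) = y*z - x
tr(b a b a) = tr(a b) tr(a b) - tr(1)   [split at repeated a] = z^2 - 2
tr(a b a^-1 b) = tr(b a b) tr(a) - tr(b a b a) = x*y*z - x^2 - z^2 + 2
reduce: tr(b a^-1 b^-1 a) = tr(a b a^-1) tr(b) - tr(a b a^-1 b) = -x*y*z + x^2 + y^2 + z^2 - 2
so tr(a^-1 b^-1 a^-1 b) = tr(b a^-1 b^-1) tr(a) - tr(b a^-1 b^-1 a) = x*y*z - y^2 - z^2 + 2
tr(b^-1 a^-1 b^-1 a^-1) = tr(a^-1 b^-1 a^-1) tr(b) - tr(a^-1 b^-1 a^-1 b) = z^2 - 2

z^2 - 2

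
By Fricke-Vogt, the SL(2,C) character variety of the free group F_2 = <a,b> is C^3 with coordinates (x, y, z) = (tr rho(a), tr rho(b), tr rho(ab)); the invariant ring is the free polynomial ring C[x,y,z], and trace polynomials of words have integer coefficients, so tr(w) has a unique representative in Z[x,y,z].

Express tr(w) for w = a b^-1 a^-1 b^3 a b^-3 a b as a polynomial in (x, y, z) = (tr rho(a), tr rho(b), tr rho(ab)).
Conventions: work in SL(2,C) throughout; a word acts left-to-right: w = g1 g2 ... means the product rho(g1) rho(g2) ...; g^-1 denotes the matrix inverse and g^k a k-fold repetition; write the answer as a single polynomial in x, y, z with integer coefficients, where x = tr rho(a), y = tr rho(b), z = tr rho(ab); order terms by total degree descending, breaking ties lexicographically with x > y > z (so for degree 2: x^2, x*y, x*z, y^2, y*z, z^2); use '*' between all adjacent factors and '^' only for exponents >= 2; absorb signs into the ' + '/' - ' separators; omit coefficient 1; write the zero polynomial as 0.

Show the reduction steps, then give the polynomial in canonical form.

-x^2*y^6*z^2 + x^3*y^5*z + 2*x*y^7*z + 2*x*y^5*z^3 - x^2*y^6 + 2*x^2*y^4*z^2 - y^8 - 2*y^6*z^2 - y^4*z^4 - 3*x^3*y^3*z - 11*x*y^5*z - 5*x*y^3*z^3 + 4*x^2*y^4 + 8*y^6 + 10*y^4*z^2 + 2*y^2*z^4 + 2*x^3*y*z + 18*x*y^3*z + 3*x*y*z^3 - 4*x^2*y^2 - x^2*z^2 - 20*y^4 - 13*y^2*z^2 - z^4 - 8*x*y*z + x^2 + 16*y^2 + 4*z^2 - 2

trace(b a b) = trace(b) trace(a b) - trace(a) = y*z - x
trace(b a b^2) = trace(b) trace(b a b) - trace(b a) = y^2*z - x*y - z
trace(b^4 a) = trace(b) trace(b a b^2) - trace(b a b) = y^3*z - x*y^2 - 2*y*z + x
trace(b^2) = trace(b) trace(b) - trace(1) = y^2 - 2
trace(b^3) = trace(b) trace(b^2) - trace(b) = y^3 - 3*y
trace(b^4) = trace(b) trace(b^3) - trace(b^2) = y^4 - 4*y^2 + 2
trace(a b^4 a) = trace(a) trace(b^4 a) - trace(b^4) = x*y^3*z - x^2*y^2 - y^4 - 2*x*y*z + x^2 + 4*y^2 - 2
trace(a b a b) = trace(b a) trace(b a) - trace(1) = z^2 - 2
trace(a b a) = trace(a) trace(b a) - trace(b) = x*z - y
trace(a b a b^2) = trace(b) trace(a b a b) - trace(a b a) = y*z^2 - x*z - y
trace(b a b a b^2) = trace(b) trace(a b a b^2) - trace(a b a b) = y^2*z^2 - x*y*z - y^2 - z^2 + 2
trace(a b^4 a b) = trace(b) trace(b a b a b^2) - trace(b a b a b) = y^3*z^2 - x*y^2*z - y^3 - 2*y*z^2 + x*z + 3*y
trace(a b^4 a b^-1) = trace(a b^4 a) trace(b) - trace(a b^4 a b) = x*y^4*z - x^2*y^3 - y^5 - y^3*z^2 - x*y^2*z + x^2*y + 5*y^3 + 2*y*z^2 - x*z - 5*y
trace(a b^4 a b^-2) = trace(a b^4 a b^-1) trace(b) - trace(a b^4 a) = x*y^5*z - x^2*y^4 - y^6 - y^4*z^2 - 2*x*y^3*z + 2*x^2*y^2 + 6*y^4 + 2*y^2*z^2 + x*y*z - x^2 - 9*y^2 + 2
trace(b^3 a b^-3 a b) = trace(a b^4 a b^-2) trace(b) - trace(a b^4 a b^-1) = x*y^6*z - x^2*y^5 - y^7 - y^5*z^2 - 3*x*y^4*z + 3*x^2*y^3 + 7*y^5 + 3*y^3*z^2 + 2*x*y^2*z - 2*x^2*y - 14*y^3 - 2*y*z^2 + x*z + 7*y
trace(a^2 b a b^2) = trace(a) trace(b a b^2 a) - trace(b a b^2) = x*y*z^2 - x^2*z - y^2*z + z
trace(a^2 b a b) = trace(a) trace(b a b a) - trace(b a b) = x*z^2 - y*z - x
trace(b^2 a^2 b a b) = trace(b) trace(a^2 b a b^2) - trace(a^2 b a b) = x*y^2*z^2 - x^2*y*z - y^3*z - x*z^2 + 2*y*z + x
trace(b^3 a^2 b a b) = trace(b) trace(b^2 a^2 b a b) - trace(b^2 a^2 b a) = x*y^3*z^2 - x^2*y^2*z - y^4*z - 2*x*y*z^2 + x^2*z + 3*y^2*z + x*y - z
trace(a b a b a b) = trace(a b) trace(a b a b) - trace(a^-1 b^-1) = z^3 - 3*z
trace(a b a b a b^2) = trace(b) trace(a b a b a b) - trace(a b a b a) = y*z^3 - x*z^2 - 2*y*z + x
trace(b a b a b^3 a) = trace(b) trace(a b a b a b^2) - trace(a b a b a b) = y^2*z^3 - x*y*z^2 - 2*y^2*z - z^3 + x*y + 3*z
trace(b^3 a^2 b a b a) = trace(a) trace(b a b a b^3 a) - trace(b a b a b^3) = x*y^2*z^3 - x^2*y*z^2 - y^3*z^2 - x*y^2*z - x*z^3 + x^2*y + y^3 + 2*y*z^2 + 2*x*z - 3*y
trace(a b a b a^-1 b^3 a) = trace(b^3 a^2 b a b) trace(a) - trace(b^3 a^2 b a b a) = x^2*y^3*z^2 - x^3*y^2*z - x*y^4*z - x*y^2*z^3 - x^2*y*z^2 + y^3*z^2 + x^3*z + 4*x*y^2*z + x*z^3 - y^3 - 2*y*z^2 - 3*x*z + 3*y
trace(b^3 a b a b a b) = trace(b) trace(b^2 a b a b a b) - trace(b^2 a b a b a) = y^3*z^3 - x*y^2*z^2 - 2*y^3*z - 2*y*z^3 + x*y^2 + x*z^2 + 5*y*z - x
trace(a b a b a b a b) = trace(a b a b) trace(a b a b) - trace(1) = z^4 - 4*z^2 + 2
trace(a b a b a b a) = trace(a) trace(b a b a b a) - trace(b a b a b) = x*z^3 - y*z^2 - 2*x*z + y
trace(b a b a b a b a b) = trace(b) trace(a b a b a b a b) - trace(a b a b a b a) = y*z^4 - x*z^3 - 3*y*z^2 + 2*x*z + y
trace(b^3 a b a b a b a) = trace(b) trace(b a b a b a b a b) - trace(b a b a b a b a) = y^2*z^4 - x*y*z^3 - 3*y^2*z^2 - z^4 + 2*x*y*z + y^2 + 4*z^2 - 2
trace(a b a b a^-1 b^3 a b) = trace(b^3 a b a b a b) trace(a) - trace(b^3 a b a b a b a) = x*y^3*z^3 - x^2*y^2*z^2 - y^2*z^4 - 2*x*y^3*z - x*y*z^3 + x^2*y^2 + x^2*z^2 + 3*y^2*z^2 + z^4 + 3*x*y*z - x^2 - y^2 - 4*z^2 + 2
trace(a b a b a^-1 b^3 a b^-1) = trace(a b a b a^-1 b^3 a) trace(b) - trace(a b a b a^-1 b^3 a b) = x^2*y^4*z^2 - x^3*y^3*z - x*y^5*z - 2*x*y^3*z^3 + y^4*z^2 + y^2*z^4 + x^3*y*z + 6*x*y^3*z + 2*x*y*z^3 - x^2*y^2 - x^2*z^2 - y^4 - 5*y^2*z^2 - z^4 - 6*x*y*z + x^2 + 4*y^2 + 4*z^2 - 2
trace(a b a b a^-1 b^3 a b^-2) = trace(a b a b a^-1 b^3 a b^-1) trace(b) - trace(a b a b a^-1 b^3 a) = x^2*y^5*z^2 - x^3*y^4*z - x*y^6*z - 2*x*y^4*z^3 - x^2*y^3*z^2 + y^5*z^2 + y^3*z^4 + 2*x^3*y^2*z + 7*x*y^4*z + 3*x*y^2*z^3 - x^2*y^3 - y^5 - 6*y^3*z^2 - y*z^4 - x^3*z - 10*x*y^2*z - x*z^3 + x^2*y + 5*y^3 + 6*y*z^2 + 3*x*z - 5*y
trace(a^-1 b^3 a b^-3 a b a b) = trace(a b a b a^-1 b^3 a b^-2) trace(b) - trace(a b a b a^-1 b^3 a b^-1) = x^2*y^6*z^2 - x^3*y^5*z - x*y^7*z - 2*x*y^5*z^3 - 2*x^2*y^4*z^2 + y^6*z^2 + y^4*z^4 + 3*x^3*y^3*z + 8*x*y^5*z + 5*x*y^3*z^3 - x^2*y^4 - y^6 - 7*y^4*z^2 - 2*y^2*z^4 - 2*x^3*y*z - 16*x*y^3*z - 3*x*y*z^3 + 2*x^2*y^2 + x^2*z^2 + 6*y^4 + 11*y^2*z^2 + z^4 + 9*x*y*z - x^2 - 9*y^2 - 4*z^2 + 2
trace(a b^-1 a^-1 b^3 a b^-3 a b) = trace(a^-1 b^3 a b^-3 a b a) trace(b) - trace(a^-1 b^3 a b^-3 a b a b) = -x^2*y^6*z^2 + x^3*y^5*z + 2*x*y^7*z + 2*x*y^5*z^3 - x^2*y^6 + 2*x^2*y^4*z^2 - y^8 - 2*y^6*z^2 - y^4*z^4 - 3*x^3*y^3*z - 11*x*y^5*z - 5*x*y^3*z^3 + 4*x^2*y^4 + 8*y^6 + 10*y^4*z^2 + 2*y^2*z^4 + 2*x^3*y*z + 18*x*y^3*z + 3*x*y*z^3 - 4*x^2*y^2 - x^2*z^2 - 20*y^4 - 13*y^2*z^2 - z^4 - 8*x*y*z + x^2 + 16*y^2 + 4*z^2 - 2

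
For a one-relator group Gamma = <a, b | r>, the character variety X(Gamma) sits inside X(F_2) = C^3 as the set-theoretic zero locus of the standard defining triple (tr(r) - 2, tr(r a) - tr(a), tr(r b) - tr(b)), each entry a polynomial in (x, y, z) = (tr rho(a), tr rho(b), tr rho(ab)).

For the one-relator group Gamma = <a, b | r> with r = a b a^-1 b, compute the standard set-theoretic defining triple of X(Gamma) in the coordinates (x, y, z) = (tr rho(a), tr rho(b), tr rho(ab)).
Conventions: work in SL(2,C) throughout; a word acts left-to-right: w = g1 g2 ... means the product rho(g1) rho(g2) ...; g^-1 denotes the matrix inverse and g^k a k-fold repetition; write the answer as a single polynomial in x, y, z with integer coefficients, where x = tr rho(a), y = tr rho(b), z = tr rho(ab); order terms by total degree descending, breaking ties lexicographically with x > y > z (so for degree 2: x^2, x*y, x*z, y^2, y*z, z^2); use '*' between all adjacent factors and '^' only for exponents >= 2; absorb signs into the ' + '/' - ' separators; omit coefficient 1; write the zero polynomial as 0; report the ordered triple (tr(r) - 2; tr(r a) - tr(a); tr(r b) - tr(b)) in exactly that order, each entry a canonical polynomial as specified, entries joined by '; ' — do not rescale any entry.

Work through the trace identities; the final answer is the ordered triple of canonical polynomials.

tr(b a b) = tr(b)*tr(a b) - tr(a)   [square of b] = y*z - x
and tr(b a b a) = tr(a b)*tr(a b) - tr(1)   [split at a repeated a] = z^2 - 2
next, tr(a b a^-1 b) = tr(b a b)*tr(a) - tr(b a b a)   [inverse elimination on a] = x*y*z - x^2 - z^2 + 2
tr(b^2) = tr(b)*tr(b) - tr(1) = y^2 - 2
tr(b a^2 b) = tr(a)*tr(b^2 a) - tr(b^2) = x*y*z - x^2 - y^2 + 2
tr(b a^2 b a) = tr(a)*tr(b a b a) - tr(b a b) = x*z^2 - y*z - x
next, tr(a b a^-1 b a) = tr(b a^2 b)*tr(a) - tr(b a^2 b a) = x^2*y*z - x^3 - x*y^2 - x*z^2 + y*z + 3*x
and tr(b^2 a b) = tr(b)*tr(a b^2) - tr(a b) = y^2*z - x*y - z
next, tr(a b a) = tr(a)*tr(b a) - tr(b) = x*z - y
tr(b^2 a b a) = tr(b)*tr(a b a b) - tr(a b a) = y*z^2 - x*z - y
and tr(a b a^-1 b^2) = tr(b^2 a b)*tr(a) - tr(b^2 a b a) = x*y^2*z - x^2*y - y*z^2 + y
assemble the triple (tr(r) - 2; tr(r a) - x; tr(r b) - y)

x*y*z - x^2 - z^2; x^2*y*z - x^3 - x*y^2 - x*z^2 + y*z + 2*x; x*y^2*z - x^2*y - y*z^2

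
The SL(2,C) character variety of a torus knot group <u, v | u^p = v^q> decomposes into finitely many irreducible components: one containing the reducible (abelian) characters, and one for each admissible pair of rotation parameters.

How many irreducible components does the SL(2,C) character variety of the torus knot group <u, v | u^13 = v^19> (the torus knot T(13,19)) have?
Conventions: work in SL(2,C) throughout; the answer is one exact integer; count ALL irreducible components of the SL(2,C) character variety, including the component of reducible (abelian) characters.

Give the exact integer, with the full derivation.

Gamma = < u, v | u^13 = v^19 > (torus knot T(13,19)); the central element u^13 = v^19 acts as +I or -I in any irreducible SL(2,C) representation.
This locks tr(u) to 2*cos(pi*alpha/13), alpha in 1..12, and tr(v) to 2*cos(pi*beta/19), beta in 1..18, on each component of irreducible characters.
u^13 = (-1)^alpha I and v^19 = (-1)^beta I must agree, so alpha and beta have equal parity.
count pairs: odd alpha (6 choices) x odd beta (9), plus even alpha (6) x even beta (9): 6*9 + 6*9 = 108.
components with irreducible characters: 108; plus the single component of reducible (abelian) characters: total 109.

109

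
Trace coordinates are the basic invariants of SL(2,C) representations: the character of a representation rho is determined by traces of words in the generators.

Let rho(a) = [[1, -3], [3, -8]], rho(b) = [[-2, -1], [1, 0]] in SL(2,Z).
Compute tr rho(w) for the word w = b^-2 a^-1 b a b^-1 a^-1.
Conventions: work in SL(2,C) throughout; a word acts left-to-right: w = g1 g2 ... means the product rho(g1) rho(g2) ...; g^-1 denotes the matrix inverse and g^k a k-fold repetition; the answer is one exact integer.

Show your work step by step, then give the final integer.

5198

rho(b^-1) = [[0, 1], [-1, -2]]
... * rho(b^-1) = [[0, 1], [-1, -2]]  ->  [[-1, -2], [2, 3]]
... * rho(a^-1) = [[-8, 3], [-3, 1]]  ->  [[14, -5], [-25, 9]]
... * rho(b) = [[-2, -1], [1, 0]]  ->  [[-33, -14], [59, 25]]
... * rho(a) = [[1, -3], [3, -8]]  ->  [[-75, 211], [134, -377]]
... * rho(b^-1) = [[0, 1], [-1, -2]]  ->  [[-211, -497], [377, 888]]
... * rho(a^-1) = [[-8, 3], [-3, 1]]  ->  [[3179, -1130], [-5680, 2019]]
tr = 3179 + 2019 = 5198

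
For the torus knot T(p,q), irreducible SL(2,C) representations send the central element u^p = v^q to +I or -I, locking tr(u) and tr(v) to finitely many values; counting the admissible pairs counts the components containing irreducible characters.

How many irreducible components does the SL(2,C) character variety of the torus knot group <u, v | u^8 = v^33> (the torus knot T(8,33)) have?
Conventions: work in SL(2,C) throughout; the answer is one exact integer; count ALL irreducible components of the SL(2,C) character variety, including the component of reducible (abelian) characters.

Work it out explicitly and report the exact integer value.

113

For T(8,33): irreducibility forces the central element u^8 = v^33 to one of +I, -I.
This locks tr(u) to 2*cos(pi*alpha/8), alpha in 1..7, and tr(v) to 2*cos(pi*beta/33), beta in 1..32, on each component of irreducible characters.
Consistency of u^8 = (-1)^alpha I with v^33 = (-1)^beta I forces alpha = beta (mod 2).
Enumerate parity-matched pairs: 4*16 odd-odd plus 3*16 even-even gives 112.
That is 112 components of irreducible characters, and with the reducible (abelian) component the total is 113.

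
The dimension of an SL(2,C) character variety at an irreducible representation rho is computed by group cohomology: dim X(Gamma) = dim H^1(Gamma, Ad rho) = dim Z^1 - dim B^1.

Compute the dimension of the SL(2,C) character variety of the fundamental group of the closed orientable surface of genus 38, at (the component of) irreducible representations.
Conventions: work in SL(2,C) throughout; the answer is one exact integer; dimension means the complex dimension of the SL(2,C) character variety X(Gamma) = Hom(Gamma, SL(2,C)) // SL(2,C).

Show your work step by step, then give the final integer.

222

pi_1 of the closed genus-38 surface has 76 generators bound by the single product-of-commutators relator.
Unconstrained cocycle data is one sl_2 vector per generator (228 dimensions), cut by the relator condition d_2(z) = 0.
H^2 = coker(d_2) is dual to H^0 = 0 at irreducible rho (Poincare duality), so d_2 is onto: dim Z^1 = 225.
dim B^1 = 3 (coboundaries, injective at irreducible rho).
dim X = dim H^1 = 225 - 3 = 222.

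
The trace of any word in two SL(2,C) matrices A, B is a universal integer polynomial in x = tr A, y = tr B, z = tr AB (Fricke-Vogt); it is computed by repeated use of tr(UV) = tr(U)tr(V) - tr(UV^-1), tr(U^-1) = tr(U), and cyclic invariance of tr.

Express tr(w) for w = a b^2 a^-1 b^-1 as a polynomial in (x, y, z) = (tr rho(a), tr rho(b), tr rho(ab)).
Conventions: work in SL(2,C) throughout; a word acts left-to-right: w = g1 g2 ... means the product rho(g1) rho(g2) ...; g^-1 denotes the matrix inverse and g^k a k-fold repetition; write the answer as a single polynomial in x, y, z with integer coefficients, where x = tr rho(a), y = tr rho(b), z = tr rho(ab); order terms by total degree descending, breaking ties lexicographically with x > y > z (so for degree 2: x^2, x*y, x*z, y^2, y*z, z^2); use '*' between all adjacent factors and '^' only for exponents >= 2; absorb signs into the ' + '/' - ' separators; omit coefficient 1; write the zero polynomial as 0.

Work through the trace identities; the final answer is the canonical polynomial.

-x*y^2*z + x^2*y + y^3 + y*z^2 - 3*y

apply: trace(b^2 a) = trace(b) * trace(a b) - trace(a)   [square of b] = y*z - x
apply: trace(b^2) = trace(b) * trace(b) - trace(1)   [square of b] = y^2 - 2
use: trace(a b^2 a) = trace(a) * trace(b^2 a) - trace(b^2)   [square of a] = x*y*z - x^2 - y^2 + 2
use: trace(a b a b) = trace(a b) * trace(a b) - trace(1)   [split at a repeated a] = z^2 - 2
trace(a b a) = trace(a) * trace(b a) - trace(b)   [square of a] = x*z - y
use: trace(a b^2 a b) = trace(b) * trace(a b a b) - trace(a b a)   [square of b] = y*z^2 - x*z - y
use: trace(b^-1 a b^2 a) = trace(a b^2 a) * trace(b) - trace(a b^2 a b)   [inverse elimination on b] = x*y^2*z - x^2*y - y^3 - y*z^2 + x*z + 3*y
trace(a b^2 a^-1 b^-1) = trace(b^-1 a b^2) * trace(a) - trace(b^-1 a b^2 a)   [inverse elimination on a] = -x*y^2*z + x^2*y + y^3 + y*z^2 - 3*y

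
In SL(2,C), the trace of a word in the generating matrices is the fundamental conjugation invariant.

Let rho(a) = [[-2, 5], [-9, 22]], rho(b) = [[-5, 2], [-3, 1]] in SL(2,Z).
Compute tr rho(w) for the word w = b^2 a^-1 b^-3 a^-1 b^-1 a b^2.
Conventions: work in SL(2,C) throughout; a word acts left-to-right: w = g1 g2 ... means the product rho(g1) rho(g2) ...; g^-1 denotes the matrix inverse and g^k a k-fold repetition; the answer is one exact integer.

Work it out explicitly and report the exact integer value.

-1212100

rho(b) = [[-5, 2], [-3, 1]]
... * rho(b) = [[-5, 2], [-3, 1]]  ->  [[19, -8], [12, -5]]
... * rho(a^-1) = [[22, -5], [9, -2]]  ->  [[346, -79], [219, -50]]
... * rho(b^-1) = [[1, -2], [3, -5]]  ->  [[109, -297], [69, -188]]
... * rho(b^-1) = [[1, -2], [3, -5]]  ->  [[-782, 1267], [-495, 802]]
... * rho(b^-1) = [[1, -2], [3, -5]]  ->  [[3019, -4771], [1911, -3020]]
... * rho(a^-1) = [[22, -5], [9, -2]]  ->  [[23479, -5553], [14862, -3515]]
... * rho(b^-1) = [[1, -2], [3, -5]]  ->  [[6820, -19193], [4317, -12149]]
... * rho(a) = [[-2, 5], [-9, 22]]  ->  [[159097, -388146], [100707, -245693]]
... * rho(b) = [[-5, 2], [-3, 1]]  ->  [[368953, -69952], [233544, -44279]]
... * rho(b) = [[-5, 2], [-3, 1]]  ->  [[-1634909, 667954], [-1034883, 422809]]
tr = -1634909 + 422809 = -1212100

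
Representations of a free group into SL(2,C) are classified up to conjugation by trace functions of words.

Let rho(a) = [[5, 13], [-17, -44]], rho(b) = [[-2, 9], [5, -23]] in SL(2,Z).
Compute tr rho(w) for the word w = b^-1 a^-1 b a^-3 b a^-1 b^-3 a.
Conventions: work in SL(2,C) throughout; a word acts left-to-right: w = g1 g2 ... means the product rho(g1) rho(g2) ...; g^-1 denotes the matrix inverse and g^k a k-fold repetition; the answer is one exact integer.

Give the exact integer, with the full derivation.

187275077991299

rho(b^-1) = [[-23, -9], [-5, -2]]
... * rho(a^-1) = [[-44, -13], [17, 5]]  ->  [[859, 254], [186, 55]]
... * rho(b) = [[-2, 9], [5, -23]]  ->  [[-448, 1889], [-97, 409]]
... * rho(a^-1) = [[-44, -13], [17, 5]]  ->  [[51825, 15269], [11221, 3306]]
... * rho(a^-1) = [[-44, -13], [17, 5]]  ->  [[-2020727, -597380], [-437522, -129343]]
... * rho(a^-1) = [[-44, -13], [17, 5]]  ->  [[78756528, 23282551], [17052137, 5041071]]
... * rho(b) = [[-2, 9], [5, -23]]  ->  [[-41100301, 173310079], [-8898919, 37524600]]
... * rho(a^-1) = [[-44, -13], [17, 5]]  ->  [[4754684587, 1400854308], [1029470636, 303308947]]
... * rho(b^-1) = [[-23, -9], [-5, -2]]  ->  [[-116362017041, -45593869899], [-25194369363, -9871853618]]
... * rho(b^-1) = [[-23, -9], [-5, -2]]  ->  [[2904295741438, 1138445893167], [628829763439, 246493031503]]
... * rho(b^-1) = [[-23, -9], [-5, -2]]  ->  [[-72491031518909, -28415553459276], [-15695549716612, -6152453933957]]
... * rho(a) = [[5, 13], [-17, -44]]  ->  [[120609251213147, 307900942462327], [26113968294209, 66665826778152]]
tr = 120609251213147 + 66665826778152 = 187275077991299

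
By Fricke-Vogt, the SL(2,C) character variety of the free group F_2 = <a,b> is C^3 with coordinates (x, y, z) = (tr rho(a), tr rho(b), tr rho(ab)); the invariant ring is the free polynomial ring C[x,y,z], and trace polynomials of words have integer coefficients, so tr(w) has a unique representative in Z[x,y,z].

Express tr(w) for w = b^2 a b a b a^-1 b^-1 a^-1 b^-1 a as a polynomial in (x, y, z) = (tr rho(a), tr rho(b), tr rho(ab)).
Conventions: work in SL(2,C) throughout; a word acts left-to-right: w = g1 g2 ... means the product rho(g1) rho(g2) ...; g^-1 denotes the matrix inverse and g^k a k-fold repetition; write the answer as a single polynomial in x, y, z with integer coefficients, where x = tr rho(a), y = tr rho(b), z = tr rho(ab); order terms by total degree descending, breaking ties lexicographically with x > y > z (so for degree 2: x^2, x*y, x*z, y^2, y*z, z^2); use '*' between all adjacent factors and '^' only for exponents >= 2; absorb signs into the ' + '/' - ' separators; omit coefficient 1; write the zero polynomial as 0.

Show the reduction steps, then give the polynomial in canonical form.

-x*y^2*z^4 + 2*x^2*y*z^3 + y^3*z^3 + y*z^5 - x^3*z^2 - x*z^4 - x^2*y*z - y^3*z - 5*y*z^3 + 4*x*z^2 + 5*y*z - x

use: trace(a b a b) = trace(a b) trace(a b) - trace(1)  (split on a) = z^2 - 2
apply: trace(a b a) = trace(a) trace(b a) - trace(b)  (reduce the a square) = x*z - y
apply: trace(b a b a b) = trace(b) trace(a b a b) - trace(a b a)  (reduce the b square) = y*z^2 - x*z - y
trace(b a b a b a) = trace(a b a b) trace(a b) - trace(b a)  (split on a) = z^3 - 3*z
trace(b a b a b a^-1) = trace(b a b a b) trace(a) - trace(b a b a b a)  (eliminate a^-1) = x*y*z^2 - x^2*z - z^3 - x*y + 3*z
use: trace(b^2 a b a b) = trace(b) trace(b a b a b) - trace(b a b a)  (reduce the b square) = y^2*z^2 - x*y*z - y^2 - z^2 + 2
trace(b a b) = trace(b) trace(a b) - trace(a)  (reduce the b square) = y*z - x
trace(a b a b a) = trace(a) trace(b a b a) - trace(b a b)  (reduce the a square) = x*z^2 - y*z - x
trace(a b^2 a b a b) = trace(b) trace(a b a b a b) - trace(a b a b a)  (reduce the b square) = y*z^3 - x*z^2 - 2*y*z + x
trace(a b a^2) = trace(a) trace(a b a) - trace(a b)  (reduce the a square) = x^2*z - x*y - z
trace(a b^2 a b a) = trace(b) trace(a b a^2 b) - trace(a b a^2)  (reduce the b square) = x*y*z^2 - x^2*z - y^2*z + z
use: trace(b a b^2 a b a b) = trace(b) trace(a b^2 a b a b) - trace(a b^2 a b a)  (reduce the b square) = y^2*z^3 - 2*x*y*z^2 + x^2*z - y^2*z + x*y - z
trace(a b a b a b a b) = trace(a b a b) trace(a b a b) - trace(1)  (split on a) = z^4 - 4*z^2 + 2
trace(a b a b a b a) = trace(a) trace(b a b a b a) - trace(b a b a b)  (reduce the a square) = x*z^3 - y*z^2 - 2*x*z + y
trace(a b a b^2 a b a b) = trace(b) trace(a b a b a b a b) - trace(a b a b a b a)  (reduce the b square) = y*z^4 - x*z^3 - 3*y*z^2 + 2*x*z + y
trace(b^2) = trace(b) trace(b) - trace(1)  (reduce the b square) = y^2 - 2
apply: trace(b a^2 b) = trace(a) trace(b^2 a) - trace(b^2)  (reduce the a square) = x*y*z - x^2 - y^2 + 2
trace(a b a^2 b a) = trace(a) trace(b a^2 b a) - trace(b a^2 b)  (reduce the a square) = x^2*z^2 - 2*x*y*z + y^2 - 2
apply: trace(a b a b^2 a b a) = trace(b) trace(a b a^2 b a b) - trace(a b a^2 b a)  (reduce the b square) = x*y*z^3 - x^2*z^2 - y^2*z^2 + 2
use: trace(b a b a b^2 a b a b) = trace(b) trace(a b a b^2 a b a b) - trace(a b a b^2 a b a)  (reduce the b square) = y^2*z^4 - 2*x*y*z^3 + x^2*z^2 - 2*y^2*z^2 + 2*x*y*z + y^2 - 2
apply: trace(a b a b a b a b a b) = trace(a b a b a b) trace(a b a b) - trace(b a)  (split on a) = z^5 - 5*z^3 + 5*z
trace(a b a b a b a b a) = trace(a) trace(b a b a b a b a) - trace(b a b a b a b)  (reduce the a square) = x*z^4 - y*z^3 - 3*x*z^2 + 2*y*z + x
apply: trace(b a b a b^2 a b a b a) = trace(b) trace(a b a b a b a b a b) - trace(a b a b a b a b a)  (reduce the b square) = y*z^5 - x*z^4 - 4*y*z^3 + 3*x*z^2 + 3*y*z - x
trace(a b a b^2 a b a b a^-1 b) = trace(b a b a b^2 a b a b) trace(a) - trace(b a b a b^2 a b a b a)  (eliminate a^-1) = x*y^2*z^4 - 2*x^2*y*z^3 - y*z^5 + x^3*z^2 - 2*x*y^2*z^2 + x*z^4 + 2*x^2*y*z + 4*y*z^3 + x*y^2 - 3*x*z^2 - 3*y*z - x
trace(b a b^2 a b a b a^-1 b^-1 a) = trace(a b a b^2 a b a b a^-1) trace(b) - trace(a b a b^2 a b a b a^-1 b)  (eliminate b^-1) = -x*y^2*z^4 + 2*x^2*y*z^3 + y^3*z^3 + y*z^5 - x^3*z^2 - x*z^4 - x^2*y*z - y^3*z - 4*y*z^3 + 3*x*z^2 + 2*y*z + x
trace(a b^2 a b a b a^-1 b^-1 a^-1 b) = trace(b a b^2 a b a b a^-1 b^-1) trace(a) - trace(b a b^2 a b a b a^-1 b^-1 a)  (eliminate a^-1) = x*y^2*z^4 - 2*x^2*y*z^3 - y^3*z^3 - y*z^5 + x^3*z^2 + x*y^2*z^2 + x*z^4 + y^3*z + 4*y*z^3 - x*y^2 - 4*x*z^2 - 2*y*z + x
trace(b^2 a b a b a^-1 b^-1 a^-1 b^-1 a) = trace(a b^2 a b a b a^-1 b^-1 a^-1) trace(b) - trace(a b^2 a b a b a^-1 b^-1 a^-1 b)  (eliminate b^-1) = -x*y^2*z^4 + 2*x^2*y*z^3 + y^3*z^3 + y*z^5 - x^3*z^2 - x*z^4 - x^2*y*z - y^3*z - 5*y*z^3 + 4*x*z^2 + 5*y*z - x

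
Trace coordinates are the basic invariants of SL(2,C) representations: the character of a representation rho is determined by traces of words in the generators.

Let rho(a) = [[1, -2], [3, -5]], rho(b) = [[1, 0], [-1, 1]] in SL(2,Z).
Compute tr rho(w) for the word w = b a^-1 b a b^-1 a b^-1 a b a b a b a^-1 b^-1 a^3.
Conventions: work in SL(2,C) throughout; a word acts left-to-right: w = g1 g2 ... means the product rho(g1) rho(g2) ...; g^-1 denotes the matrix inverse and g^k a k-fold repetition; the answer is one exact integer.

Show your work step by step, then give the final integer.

rho(b) = [[1, 0], [-1, 1]]
... * rho(a^-1) = [[-5, 2], [-3, 1]]  ->  [[-5, 2], [2, -1]]
... * rho(b) = [[1, 0], [-1, 1]]  ->  [[-7, 2], [3, -1]]
... * rho(a) = [[1, -2], [3, -5]]  ->  [[-1, 4], [0, -1]]
... * rho(b^-1) = [[1, 0], [1, 1]]  ->  [[3, 4], [-1, -1]]
... * rho(a) = [[1, -2], [3, -5]]  ->  [[15, -26], [-4, 7]]
... * rho(b^-1) = [[1, 0], [1, 1]]  ->  [[-11, -26], [3, 7]]
... * rho(a) = [[1, -2], [3, -5]]  ->  [[-89, 152], [24, -41]]
... * rho(b) = [[1, 0], [-1, 1]]  ->  [[-241, 152], [65, -41]]
... * rho(a) = [[1, -2], [3, -5]]  ->  [[215, -278], [-58, 75]]
... * rho(b) = [[1, 0], [-1, 1]]  ->  [[493, -278], [-133, 75]]
... * rho(a) = [[1, -2], [3, -5]]  ->  [[-341, 404], [92, -109]]
... * rho(b) = [[1, 0], [-1, 1]]  ->  [[-745, 404], [201, -109]]
... * rho(a^-1) = [[-5, 2], [-3, 1]]  ->  [[2513, -1086], [-678, 293]]
... * rho(b^-1) = [[1, 0], [1, 1]]  ->  [[1427, -1086], [-385, 293]]
... * rho(a) = [[1, -2], [3, -5]]  ->  [[-1831, 2576], [494, -695]]
... * rho(a) = [[1, -2], [3, -5]]  ->  [[5897, -9218], [-1591, 2487]]
... * rho(a) = [[1, -2], [3, -5]]  ->  [[-21757, 34296], [5870, -9253]]
tr = -21757 + -9253 = -31010

-31010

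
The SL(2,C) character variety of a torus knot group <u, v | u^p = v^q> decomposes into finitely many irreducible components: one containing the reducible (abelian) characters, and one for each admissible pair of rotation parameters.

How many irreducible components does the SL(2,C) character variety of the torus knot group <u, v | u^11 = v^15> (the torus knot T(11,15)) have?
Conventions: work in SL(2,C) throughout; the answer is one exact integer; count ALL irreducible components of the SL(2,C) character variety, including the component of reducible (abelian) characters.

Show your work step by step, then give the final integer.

71

In the torus knot group T(11,15), u^11 = v^15 is central, so an irreducible representation sends it to +I or -I (Schur).
So on each irreducible component the traces are pinned: tr(u) = 2*cos(pi*alpha/11) with 1 <= alpha <= 10, tr(v) = 2*cos(pi*beta/15) with 1 <= beta <= 14.
Consistency of u^11 = (-1)^alpha I with v^15 = (-1)^beta I forces alpha = beta (mod 2).
Counting: 5 odd alphas x 7 odd betas + 5 even alphas x 7 even betas = 35 + 35 = 70.
That is 70 components of irreducible characters, and with the reducible (abelian) component the total is 71.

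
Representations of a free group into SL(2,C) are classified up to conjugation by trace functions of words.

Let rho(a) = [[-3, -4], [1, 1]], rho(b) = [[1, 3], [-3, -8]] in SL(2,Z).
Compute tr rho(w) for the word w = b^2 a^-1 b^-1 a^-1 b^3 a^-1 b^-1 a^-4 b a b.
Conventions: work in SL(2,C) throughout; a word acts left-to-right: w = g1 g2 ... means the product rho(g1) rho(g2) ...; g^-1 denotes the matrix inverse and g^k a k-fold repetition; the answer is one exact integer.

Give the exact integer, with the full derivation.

-2062789

rho(b) = [[1, 3], [-3, -8]]
... * rho(b) = [[1, 3], [-3, -8]]  ->  [[-8, -21], [21, 55]]
... * rho(a^-1) = [[1, 4], [-1, -3]]  ->  [[13, 31], [-34, -81]]
... * rho(b^-1) = [[-8, -3], [3, 1]]  ->  [[-11, -8], [29, 21]]
... * rho(a^-1) = [[1, 4], [-1, -3]]  ->  [[-3, -20], [8, 53]]
... * rho(b) = [[1, 3], [-3, -8]]  ->  [[57, 151], [-151, -400]]
... * rho(b) = [[1, 3], [-3, -8]]  ->  [[-396, -1037], [1049, 2747]]
... * rho(b) = [[1, 3], [-3, -8]]  ->  [[2715, 7108], [-7192, -18829]]
... * rho(a^-1) = [[1, 4], [-1, -3]]  ->  [[-4393, -10464], [11637, 27719]]
... * rho(b^-1) = [[-8, -3], [3, 1]]  ->  [[3752, 2715], [-9939, -7192]]
... * rho(a^-1) = [[1, 4], [-1, -3]]  ->  [[1037, 6863], [-2747, -18180]]
... * rho(a^-1) = [[1, 4], [-1, -3]]  ->  [[-5826, -16441], [15433, 43552]]
... * rho(a^-1) = [[1, 4], [-1, -3]]  ->  [[10615, 26019], [-28119, -68924]]
... * rho(a^-1) = [[1, 4], [-1, -3]]  ->  [[-15404, -35597], [40805, 94296]]
... * rho(b) = [[1, 3], [-3, -8]]  ->  [[91387, 238564], [-242083, -631953]]
... * rho(a) = [[-3, -4], [1, 1]]  ->  [[-35597, -126984], [94296, 336379]]
... * rho(b) = [[1, 3], [-3, -8]]  ->  [[345355, 909081], [-914841, -2408144]]
tr = 345355 + -2408144 = -2062789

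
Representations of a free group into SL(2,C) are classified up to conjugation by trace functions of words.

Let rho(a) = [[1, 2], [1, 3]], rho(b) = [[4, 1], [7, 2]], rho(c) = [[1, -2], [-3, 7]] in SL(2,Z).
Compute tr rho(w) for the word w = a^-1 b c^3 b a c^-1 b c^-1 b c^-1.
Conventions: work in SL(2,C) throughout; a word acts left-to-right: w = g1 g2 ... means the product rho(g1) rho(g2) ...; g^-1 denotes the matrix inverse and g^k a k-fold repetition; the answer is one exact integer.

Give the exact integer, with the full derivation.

-34722066

rho(a^-1) = [[3, -2], [-1, 1]]
... * rho(b) = [[4, 1], [7, 2]]  ->  [[-2, -1], [3, 1]]
... * rho(c) = [[1, -2], [-3, 7]]  ->  [[1, -3], [0, 1]]
... * rho(c) = [[1, -2], [-3, 7]]  ->  [[10, -23], [-3, 7]]
... * rho(c) = [[1, -2], [-3, 7]]  ->  [[79, -181], [-24, 55]]
... * rho(b) = [[4, 1], [7, 2]]  ->  [[-951, -283], [289, 86]]
... * rho(a) = [[1, 2], [1, 3]]  ->  [[-1234, -2751], [375, 836]]
... * rho(c^-1) = [[7, 2], [3, 1]]  ->  [[-16891, -5219], [5133, 1586]]
... * rho(b) = [[4, 1], [7, 2]]  ->  [[-104097, -27329], [31634, 8305]]
... * rho(c^-1) = [[7, 2], [3, 1]]  ->  [[-810666, -235523], [246353, 71573]]
... * rho(b) = [[4, 1], [7, 2]]  ->  [[-4891325, -1281712], [1486423, 389499]]
... * rho(c^-1) = [[7, 2], [3, 1]]  ->  [[-38084411, -11064362], [11573458, 3362345]]
tr = -38084411 + 3362345 = -34722066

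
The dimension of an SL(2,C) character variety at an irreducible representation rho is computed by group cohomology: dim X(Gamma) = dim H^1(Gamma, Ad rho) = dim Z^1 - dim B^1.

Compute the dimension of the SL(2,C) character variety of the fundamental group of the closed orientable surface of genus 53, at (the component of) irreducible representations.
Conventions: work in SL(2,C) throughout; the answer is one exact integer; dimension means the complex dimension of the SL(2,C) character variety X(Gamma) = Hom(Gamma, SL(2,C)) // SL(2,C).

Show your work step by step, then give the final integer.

312

pi_1 of the closed genus-53 surface has 106 generators bound by the single product-of-commutators relator.
A cocycle assigns one sl_2 vector per generator subject to the relator condition d_2(z) = 0: dim of the unconstrained space is 3*2g = 318.
H^2 = coker(d_2) is dual to H^0 = 0 at irreducible rho (Poincare duality), so d_2 is onto: dim Z^1 = 315.
As always at irreducible rho, dim B^1 = 3.
dim H^1 = 315 - 3 = 312 = dim X.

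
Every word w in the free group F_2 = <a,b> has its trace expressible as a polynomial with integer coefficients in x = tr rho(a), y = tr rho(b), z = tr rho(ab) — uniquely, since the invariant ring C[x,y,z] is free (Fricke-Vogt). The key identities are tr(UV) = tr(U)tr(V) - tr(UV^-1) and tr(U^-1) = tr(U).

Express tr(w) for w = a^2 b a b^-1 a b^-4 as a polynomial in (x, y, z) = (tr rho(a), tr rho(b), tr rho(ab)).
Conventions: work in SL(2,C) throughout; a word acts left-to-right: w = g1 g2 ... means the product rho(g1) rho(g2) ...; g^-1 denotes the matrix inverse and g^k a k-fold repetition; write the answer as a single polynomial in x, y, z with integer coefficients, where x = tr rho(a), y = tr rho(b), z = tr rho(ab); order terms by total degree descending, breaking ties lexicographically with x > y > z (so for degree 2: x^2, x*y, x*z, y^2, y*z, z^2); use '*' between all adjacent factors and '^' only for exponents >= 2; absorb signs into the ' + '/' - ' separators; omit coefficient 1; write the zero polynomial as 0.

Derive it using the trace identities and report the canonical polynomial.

x^3*y^5*z - x^2*y^6 - 2*x^2*y^4*z^2 - 3*x^3*y^3*z + x*y^5*z + x*y^3*z^3 + 4*x^2*y^4 + 5*x^2*y^2*z^2 + x^3*y*z - 3*x*y^3*z - 2*x*y*z^3 - 4*x^2*y^2 - x^2*z^2 - y^2*z^2 + 3*x*y*z + x^2 + y^2 + z^2 - 2

reduce: trace(b a^2) = trace(a)*trace(b a) - trace(b) = x*z - y
trace(a^2 b a) = trace(a)*trace(b a^2) - trace(b a) = x^2*z - x*y - z
reduce: trace(a^2 b a^2) = trace(a)*trace(a^2 b a) - trace(a^2 b) = x^3*z - x^2*y - 2*x*z + y
trace(b a b a) = trace(b a)*trace(b a) - trace(1) = z^2 - 2
trace(b a b) = trace(b)*trace(a b) - trace(a) = y*z - x
trace(b a^2 b a) = trace(a)*trace(b a b a) - trace(b a b) = x*z^2 - y*z - x
trace(a^2) = trace(a)*trace(a) - trace(1) = x^2 - 2
trace(b a^2 b) = trace(b)*trace(a^2 b) - trace(a^2) = x*y*z - x^2 - y^2 + 2
trace(a^2 b a^2 b) = trace(a)*trace(b a^2 b a) - trace(b a^2 b) = x^2*z^2 - 2*x*y*z + y^2 - 2
trace(a^2 b a^2 b^-1) = trace(a^2 b a^2)*trace(b) - trace(a^2 b a^2 b) = x^3*y*z - x^2*y^2 - x^2*z^2 + 2
reduce: trace(a^2 b a^2 b^-2) = trace(a^2 b a^2 b^-1)*trace(b) - trace(a^2 b a^2) = x^3*y^2*z - x^2*y^3 - x^2*y*z^2 - x^3*z + x^2*y + 2*x*z + y
trace(a b^-3 a^2 b a) = trace(a^2 b a^2 b^-2)*trace(b) - trace(a^2 b a^2 b^-1) = x^3*y^3*z - x^2*y^4 - x^2*y^2*z^2 - 2*x^3*y*z + 2*x^2*y^2 + x^2*z^2 + 2*x*y*z + y^2 - 2
so trace(a^2 b a b a) = trace(a)*trace(a b a b a) - trace(a b a b) = x^2*z^2 - x*y*z - x^2 - z^2 + 2
so trace(b a b a b a) = trace(a b)*trace(a b a b) - trace(a^-1 b^-1) = z^3 - 3*z
trace(b a b a b) = trace(b)*trace(a b a b) - trace(a b a) = y*z^2 - x*z - y
so trace(a^2 b a b a b) = trace(a)*trace(b a b a b a) - trace(b a b a b) = x*z^3 - y*z^2 - 2*x*z + y
reduce: trace(b^-1 a^2 b a b a) = trace(a^2 b a b a)*trace(b) - trace(a^2 b a b a b) = x^2*y*z^2 - x*y^2*z - x*z^3 - x^2*y + 2*x*z + y
so trace(b^-2 a^2 b a b a) = trace(b^-1 a^2 b a b a)*trace(b) - trace(b^-1 a^2 b a b a b) = x^2*y^2*z^2 - x*y^3*z - x*y*z^3 - x^2*y^2 - x^2*z^2 + 3*x*y*z + x^2 + y^2 + z^2 - 2
trace(a b^-3 a^2 b a b) = trace(b^-2 a^2 b a b a)*trace(b) - trace(b^-2 a^2 b a b a b) = x^2*y^3*z^2 - x*y^4*z - x*y^2*z^3 - x^2*y^3 - 2*x^2*y*z^2 + 4*x*y^2*z + x*z^3 + 2*x^2*y + y^3 + y*z^2 - 2*x*z - 3*y
trace(a^2 b a b^-1 a b^-3) = trace(a b^-3 a^2 b a)*trace(b) - trace(a b^-3 a^2 b a b) = x^3*y^4*z - x^2*y^5 - 2*x^2*y^3*z^2 - 2*x^3*y^2*z + x*y^4*z + x*y^2*z^3 + 3*x^2*y^3 + 3*x^2*y*z^2 - 2*x*y^2*z - x*z^3 - 2*x^2*y - y*z^2 + 2*x*z + y
reduce: trace(b^-1 a^2 b a b^-1 a) = trace(a b^-1 a^2 b a)*trace(b) - trace(a b^-1 a^2 b a b) = x^3*y^2*z - x^2*y^3 - 2*x^2*y*z^2 + x*y^2*z + x*z^3 + x^2*y - 2*x*z + y
so trace(a^2 b a b^-1 a) = trace(a^3 b a)*trace(b) - trace(a^3 b a b) = x^3*y*z - x^2*y^2 - x^2*z^2 - x*y*z + x^2 + y^2 + z^2 - 2
so trace(a^2 b a b^-1 a b^-2) = trace(b^-1 a^2 b a b^-1 a)*trace(b) - trace(b^-1 a^2 b a b^-1 a b) = x^3*y^3*z - x^2*y^4 - 2*x^2*y^2*z^2 - x^3*y*z + x*y^3*z + x*y*z^3 + 2*x^2*y^2 + x^2*z^2 - x*y*z - x^2 - z^2 + 2
trace(a^2 b a b^-1 a b^-4) = trace(a^2 b a b^-1 a b^-3)*trace(b) - trace(a^2 b a b^-1 a b^-2) = x^3*y^5*z - x^2*y^6 - 2*x^2*y^4*z^2 - 3*x^3*y^3*z + x*y^5*z + x*y^3*z^3 + 4*x^2*y^4 + 5*x^2*y^2*z^2 + x^3*y*z - 3*x*y^3*z - 2*x*y*z^3 - 4*x^2*y^2 - x^2*z^2 - y^2*z^2 + 3*x*y*z + x^2 + y^2 + z^2 - 2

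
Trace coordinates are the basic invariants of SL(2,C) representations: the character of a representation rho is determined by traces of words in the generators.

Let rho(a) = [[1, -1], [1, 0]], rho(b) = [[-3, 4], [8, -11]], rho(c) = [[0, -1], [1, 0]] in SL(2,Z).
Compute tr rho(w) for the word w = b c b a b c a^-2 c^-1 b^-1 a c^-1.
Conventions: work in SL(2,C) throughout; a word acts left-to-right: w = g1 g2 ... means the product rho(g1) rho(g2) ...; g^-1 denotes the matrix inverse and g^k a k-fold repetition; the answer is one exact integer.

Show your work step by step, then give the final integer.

rho(b) = [[-3, 4], [8, -11]]
... * rho(c) = [[0, -1], [1, 0]]  ->  [[4, 3], [-11, -8]]
... * rho(b) = [[-3, 4], [8, -11]]  ->  [[12, -17], [-31, 44]]
... * rho(a) = [[1, -1], [1, 0]]  ->  [[-5, -12], [13, 31]]
... * rho(b) = [[-3, 4], [8, -11]]  ->  [[-81, 112], [209, -289]]
... * rho(c) = [[0, -1], [1, 0]]  ->  [[112, 81], [-289, -209]]
... * rho(a^-1) = [[0, 1], [-1, 1]]  ->  [[-81, 193], [209, -498]]
... * rho(a^-1) = [[0, 1], [-1, 1]]  ->  [[-193, 112], [498, -289]]
... * rho(c^-1) = [[0, 1], [-1, 0]]  ->  [[-112, -193], [289, 498]]
... * rho(b^-1) = [[-11, -4], [-8, -3]]  ->  [[2776, 1027], [-7163, -2650]]
... * rho(a) = [[1, -1], [1, 0]]  ->  [[3803, -2776], [-9813, 7163]]
... * rho(c^-1) = [[0, 1], [-1, 0]]  ->  [[2776, 3803], [-7163, -9813]]
tr = 2776 + -9813 = -7037

-7037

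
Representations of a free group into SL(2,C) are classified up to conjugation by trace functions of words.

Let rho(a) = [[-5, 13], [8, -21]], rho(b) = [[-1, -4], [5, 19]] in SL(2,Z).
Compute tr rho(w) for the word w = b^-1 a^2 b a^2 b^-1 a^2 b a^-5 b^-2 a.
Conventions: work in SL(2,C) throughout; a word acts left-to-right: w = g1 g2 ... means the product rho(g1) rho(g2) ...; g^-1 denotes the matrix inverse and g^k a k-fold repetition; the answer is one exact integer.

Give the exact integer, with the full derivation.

rho(b^-1) = [[19, 4], [-5, -1]]
... * rho(a) = [[-5, 13], [8, -21]]  ->  [[-63, 163], [17, -44]]
... * rho(a) = [[-5, 13], [8, -21]]  ->  [[1619, -4242], [-437, 1145]]
... * rho(b) = [[-1, -4], [5, 19]]  ->  [[-22829, -87074], [6162, 23503]]
... * rho(a) = [[-5, 13], [8, -21]]  ->  [[-582447, 1531777], [157214, -413457]]
... * rho(a) = [[-5, 13], [8, -21]]  ->  [[15166451, -39739128], [-4093726, 10726379]]
... * rho(b^-1) = [[19, 4], [-5, -1]]  ->  [[486858209, 100404932], [-131412689, -27101283]]
... * rho(a) = [[-5, 13], [8, -21]]  ->  [[-1631051589, 4220653145], [440253181, -1139238014]]
... * rho(a) = [[-5, 13], [8, -21]]  ->  [[41920483105, -109837386702], [-11315170017, 29647289647]]
... * rho(b) = [[-1, -4], [5, 19]]  ->  [[-591107416615, -2254592279758], [159551618252, 608559183361]]
... * rho(a^-1) = [[-21, -13], [-8, -5]]  ->  [[30449993986979, 18957357814785], [-8219057450180, -5116966954081]]
... * rho(a^-1) = [[-21, -13], [-8, -5]]  ->  [[-791108736244839, -490636710904652], [213535942086428, 132432581622745]]
... * rho(a^-1) = [[-21, -13], [-8, -5]]  ->  [[20538377148378835, 12737597125706167], [-5543715436796948, -3438130155237289]]
... * rho(a^-1) = [[-21, -13], [-8, -5]]  ->  [[-533206697121604871, -330686888557455690], [143923065414634220, 89258951454546769]]
... * rho(a^-1) = [[-21, -13], [-8, -5]]  ->  [[13842835748013347811, 8585121505368141773], [-3736455985343692772, -2317294607662978705]]
... * rho(b^-1) = [[19, 4], [-5, -1]]  ->  [[220088271685412899544, 46786221486685249471], [-59406190683215269143, -12628529333711792383]]
... * rho(b^-1) = [[19, 4], [-5, -1]]  ->  [[3947746054589418843981, 833566865254966348705], [-1065574976312531151802, -224996233399149284189]]
... * rho(a) = [[-5, 13], [8, -21]]  ->  [[-13070195350907363430265, 33815794539308151648948], [3527905014369461485498, -9127553790680770005457]]
tr = -13070195350907363430265 + -9127553790680770005457 = -22197749141588133435722

-22197749141588133435722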